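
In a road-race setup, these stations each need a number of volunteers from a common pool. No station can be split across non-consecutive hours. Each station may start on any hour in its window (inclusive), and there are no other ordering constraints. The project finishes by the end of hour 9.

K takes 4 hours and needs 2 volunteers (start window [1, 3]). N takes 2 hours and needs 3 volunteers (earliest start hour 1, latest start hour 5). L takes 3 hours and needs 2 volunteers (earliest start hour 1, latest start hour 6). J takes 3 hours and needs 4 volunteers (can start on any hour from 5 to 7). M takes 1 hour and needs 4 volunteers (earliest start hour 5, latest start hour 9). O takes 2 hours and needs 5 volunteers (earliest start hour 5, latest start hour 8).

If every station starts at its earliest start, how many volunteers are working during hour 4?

2

At early start, hour 4 has: K.
Demand: 2 = 2.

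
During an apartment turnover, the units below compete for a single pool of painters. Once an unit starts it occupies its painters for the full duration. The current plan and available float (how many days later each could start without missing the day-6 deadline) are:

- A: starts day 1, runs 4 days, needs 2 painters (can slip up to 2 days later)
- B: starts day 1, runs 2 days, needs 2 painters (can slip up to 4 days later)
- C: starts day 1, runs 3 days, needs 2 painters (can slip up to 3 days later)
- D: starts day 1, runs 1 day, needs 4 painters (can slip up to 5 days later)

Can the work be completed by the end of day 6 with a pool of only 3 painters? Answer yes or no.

no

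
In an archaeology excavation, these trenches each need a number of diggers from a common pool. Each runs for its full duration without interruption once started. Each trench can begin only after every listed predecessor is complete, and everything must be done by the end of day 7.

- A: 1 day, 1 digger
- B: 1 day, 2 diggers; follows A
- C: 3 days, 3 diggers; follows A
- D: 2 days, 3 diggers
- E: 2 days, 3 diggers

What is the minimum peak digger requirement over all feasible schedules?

5

Early-start (A@1, B@2, C@2, D@1, E@1) gives peak 11: d1:7  d2:11  d3:3  d4:3  d5:0  d6:0  d7:0.
Shift C→3, E→6.
Schedule A@1, B@2, C@3, D@1, E@6: d1:4  d2:5  d3:3  d4:3  d5:3  d6:3  d7:3 — peak 5.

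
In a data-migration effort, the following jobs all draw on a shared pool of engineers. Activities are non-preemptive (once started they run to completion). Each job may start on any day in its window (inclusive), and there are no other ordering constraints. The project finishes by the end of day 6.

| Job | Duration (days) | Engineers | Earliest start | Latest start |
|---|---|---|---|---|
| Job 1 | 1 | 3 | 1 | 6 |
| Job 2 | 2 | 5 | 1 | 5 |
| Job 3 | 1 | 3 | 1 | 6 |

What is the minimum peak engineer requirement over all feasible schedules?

Early-start (Job 1@1, Job 2@1, Job 3@1) gives peak 11: d1:11  d2:5  d3:0  d4:0  d5:0  d6:0.
Shift Job 2→2, Job 3→4.
Schedule Job 1@1, Job 2@2, Job 3@4: d1:3  d2:5  d3:5  d4:3  d5:0  d6:0 — peak 5.

5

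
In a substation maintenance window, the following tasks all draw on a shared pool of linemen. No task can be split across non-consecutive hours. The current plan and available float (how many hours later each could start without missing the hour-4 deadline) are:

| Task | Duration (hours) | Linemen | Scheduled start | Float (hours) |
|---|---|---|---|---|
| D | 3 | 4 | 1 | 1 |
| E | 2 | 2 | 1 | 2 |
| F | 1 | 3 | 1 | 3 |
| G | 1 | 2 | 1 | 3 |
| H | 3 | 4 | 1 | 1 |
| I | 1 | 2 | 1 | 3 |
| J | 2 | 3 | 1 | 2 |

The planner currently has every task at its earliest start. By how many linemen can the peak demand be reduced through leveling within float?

Early-start peak: h1:20  h2:13  h3:8  h4:0 ⇒ 20.
Leveled (D@1, E@1, F@1, G@1, H@2, I@4, J@3): h1:11  h2:10  h3:11  h4:9 ⇒ 11.
Reduction 20 − 11 = 9.

9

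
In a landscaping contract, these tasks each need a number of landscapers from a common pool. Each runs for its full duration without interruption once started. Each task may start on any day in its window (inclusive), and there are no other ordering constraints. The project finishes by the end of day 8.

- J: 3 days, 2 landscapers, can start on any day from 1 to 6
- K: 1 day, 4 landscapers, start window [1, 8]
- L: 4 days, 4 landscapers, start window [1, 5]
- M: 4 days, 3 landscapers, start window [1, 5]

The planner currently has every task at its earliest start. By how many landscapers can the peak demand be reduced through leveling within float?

6

Early-start peak: d1:13  d2:9  d3:9  d4:7  d5:0  d6:0  d7:0  d8:0 ⇒ 13.
Leveled (J@1, K@1, L@2, M@4): d1:6  d2:6  d3:6  d4:7  d5:7  d6:3  d7:3  d8:0 ⇒ 7.
Reduction 13 − 7 = 6.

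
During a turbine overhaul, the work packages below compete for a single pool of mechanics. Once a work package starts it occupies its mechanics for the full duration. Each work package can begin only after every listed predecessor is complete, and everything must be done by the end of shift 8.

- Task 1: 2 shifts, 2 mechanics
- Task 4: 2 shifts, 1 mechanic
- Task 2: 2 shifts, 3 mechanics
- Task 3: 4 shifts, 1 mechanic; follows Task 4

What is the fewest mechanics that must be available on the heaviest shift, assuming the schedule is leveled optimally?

3

Early-start (Task 1@1, Task 4@1, Task 2@1, Task 3@3) gives peak 6: s1:6  s2:6  s3:1  s4:1  s5:1  s6:1  s7:0  s8:0.
Shift Task 2→3, Task 3→5.
Schedule Task 1@1, Task 4@1, Task 2@3, Task 3@5: s1:3  s2:3  s3:3  s4:3  s5:1  s6:1  s7:1  s8:1 — peak 3.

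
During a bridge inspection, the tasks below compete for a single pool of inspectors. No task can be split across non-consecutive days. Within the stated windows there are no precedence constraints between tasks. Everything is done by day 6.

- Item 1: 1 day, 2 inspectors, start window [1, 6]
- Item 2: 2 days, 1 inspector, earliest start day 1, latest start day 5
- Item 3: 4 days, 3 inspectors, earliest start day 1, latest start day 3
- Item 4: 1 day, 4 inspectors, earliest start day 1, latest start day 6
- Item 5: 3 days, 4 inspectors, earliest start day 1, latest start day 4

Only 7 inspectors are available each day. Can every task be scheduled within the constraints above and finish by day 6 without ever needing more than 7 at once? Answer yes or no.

yes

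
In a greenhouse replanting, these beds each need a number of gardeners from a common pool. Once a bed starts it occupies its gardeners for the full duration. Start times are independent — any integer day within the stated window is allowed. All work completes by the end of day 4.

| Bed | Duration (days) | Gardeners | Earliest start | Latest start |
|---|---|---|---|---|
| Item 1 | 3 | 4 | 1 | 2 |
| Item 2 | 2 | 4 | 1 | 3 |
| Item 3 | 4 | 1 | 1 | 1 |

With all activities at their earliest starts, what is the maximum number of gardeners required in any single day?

9

Early-start schedule: Item 1@1, Item 2@1, Item 3@1.
Load per day: day 1: 9, day 2: 9, day 3: 5, day 4: 1.
Peak is 9.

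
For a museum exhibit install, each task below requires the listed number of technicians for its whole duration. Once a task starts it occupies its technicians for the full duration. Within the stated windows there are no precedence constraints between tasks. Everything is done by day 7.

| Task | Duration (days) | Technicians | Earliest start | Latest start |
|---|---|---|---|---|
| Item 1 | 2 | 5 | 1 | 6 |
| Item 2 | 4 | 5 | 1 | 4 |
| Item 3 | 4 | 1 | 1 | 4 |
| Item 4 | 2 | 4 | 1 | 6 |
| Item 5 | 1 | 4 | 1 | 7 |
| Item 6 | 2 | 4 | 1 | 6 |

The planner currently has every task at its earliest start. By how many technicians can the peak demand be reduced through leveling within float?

13

Early-start peak: d1:23  d2:19  d3:6  d4:6  d5:0  d6:0  d7:0 ⇒ 23.
Leveled (Item 1@1, Item 2@1, Item 3@3, Item 4@3, Item 5@5, Item 6@5): d1:10  d2:10  d3:10  d4:10  d5:9  d6:5  d7:0 ⇒ 10.
Reduction 23 − 10 = 13.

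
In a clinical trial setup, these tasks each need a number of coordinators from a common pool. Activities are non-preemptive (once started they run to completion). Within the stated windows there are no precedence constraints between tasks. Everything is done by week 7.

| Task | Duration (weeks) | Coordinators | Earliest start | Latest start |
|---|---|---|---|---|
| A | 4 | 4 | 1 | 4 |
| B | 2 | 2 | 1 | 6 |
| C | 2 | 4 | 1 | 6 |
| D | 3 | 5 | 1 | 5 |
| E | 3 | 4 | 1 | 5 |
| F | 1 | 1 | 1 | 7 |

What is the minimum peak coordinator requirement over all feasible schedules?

9

Early-start (A@1, B@1, C@1, D@1, E@1, F@1) gives peak 20: w1:20  w2:19  w3:13  w4:4  w5:0  w6:0  w7:0.
Shift C→3, D→5, E→5.
Schedule A@1, B@1, C@3, D@5, E@5, F@1: w1:7  w2:6  w3:8  w4:8  w5:9  w6:9  w7:9 — peak 9.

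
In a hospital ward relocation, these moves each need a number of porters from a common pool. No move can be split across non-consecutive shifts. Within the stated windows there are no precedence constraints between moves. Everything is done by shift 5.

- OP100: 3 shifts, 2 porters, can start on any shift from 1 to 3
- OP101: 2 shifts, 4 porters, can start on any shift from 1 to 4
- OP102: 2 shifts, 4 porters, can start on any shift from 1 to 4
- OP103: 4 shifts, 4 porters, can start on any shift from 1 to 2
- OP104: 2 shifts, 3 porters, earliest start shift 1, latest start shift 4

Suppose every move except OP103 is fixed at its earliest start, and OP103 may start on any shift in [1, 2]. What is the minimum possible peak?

17

OP103@1: s1:17  s2:17  s3:6  s4:4  s5:0 → peak 17
OP103@2: s1:13  s2:17  s3:6  s4:4  s5:4 → peak 17
Best is OP103@1, peak 17.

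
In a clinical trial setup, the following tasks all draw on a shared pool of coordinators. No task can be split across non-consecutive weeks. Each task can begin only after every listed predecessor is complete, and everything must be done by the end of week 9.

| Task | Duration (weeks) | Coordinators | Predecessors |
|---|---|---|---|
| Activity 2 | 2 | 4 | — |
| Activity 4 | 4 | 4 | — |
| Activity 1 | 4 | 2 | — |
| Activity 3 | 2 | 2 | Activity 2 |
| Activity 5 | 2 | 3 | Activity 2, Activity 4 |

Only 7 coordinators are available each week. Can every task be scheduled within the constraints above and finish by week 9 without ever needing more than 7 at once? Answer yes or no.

Schedule Activity 2@1, Activity 4@3, Activity 1@1, Activity 3@5, Activity 5@7: w1:6  w2:6  w3:6  w4:6  w5:6  w6:6  w7:3  w8:3  w9:0 — peak 6 ≤ 7.

yes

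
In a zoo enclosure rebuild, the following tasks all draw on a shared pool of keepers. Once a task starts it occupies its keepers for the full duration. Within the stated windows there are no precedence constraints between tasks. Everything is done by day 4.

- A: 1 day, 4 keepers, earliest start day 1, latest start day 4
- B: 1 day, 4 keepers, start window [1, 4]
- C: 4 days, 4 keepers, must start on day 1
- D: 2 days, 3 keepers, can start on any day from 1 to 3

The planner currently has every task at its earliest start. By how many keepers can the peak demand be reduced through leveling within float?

Early-start peak: d1:15  d2:7  d3:4  d4:4 ⇒ 15.
Leveled (A@1, B@2, C@1, D@3): d1:8  d2:8  d3:7  d4:7 ⇒ 8.
Reduction 15 − 8 = 7.

7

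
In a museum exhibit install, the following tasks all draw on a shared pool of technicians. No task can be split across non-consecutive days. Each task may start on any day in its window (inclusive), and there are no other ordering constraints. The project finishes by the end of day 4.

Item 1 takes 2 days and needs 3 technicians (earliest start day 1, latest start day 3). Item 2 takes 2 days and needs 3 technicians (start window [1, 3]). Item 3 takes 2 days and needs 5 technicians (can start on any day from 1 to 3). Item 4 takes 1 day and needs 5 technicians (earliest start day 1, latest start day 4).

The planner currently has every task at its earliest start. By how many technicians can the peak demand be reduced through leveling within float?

Early-start peak: d1:16  d2:11  d3:0  d4:0 ⇒ 16.
Leveled (Item 1@1, Item 2@2, Item 3@3, Item 4@1): d1:8  d2:6  d3:8  d4:5 ⇒ 8.
Reduction 16 − 8 = 8.

8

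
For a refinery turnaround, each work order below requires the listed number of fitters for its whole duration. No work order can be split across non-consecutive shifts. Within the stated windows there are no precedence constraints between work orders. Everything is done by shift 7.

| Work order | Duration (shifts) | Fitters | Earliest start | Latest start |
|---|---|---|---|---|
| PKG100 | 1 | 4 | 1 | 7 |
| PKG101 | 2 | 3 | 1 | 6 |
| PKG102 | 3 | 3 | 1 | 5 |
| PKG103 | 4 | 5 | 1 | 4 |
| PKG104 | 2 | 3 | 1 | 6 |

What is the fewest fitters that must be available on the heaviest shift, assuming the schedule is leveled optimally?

Early-start (PKG100@1, PKG101@1, PKG102@1, PKG103@1, PKG104@1) gives peak 18: s1:18  s2:14  s3:8  s4:5  s5:0  s6:0  s7:0.
Shift PKG102→2, PKG103→3, PKG104→5.
Schedule PKG100@1, PKG101@1, PKG102@2, PKG103@3, PKG104@5: s1:7  s2:6  s3:8  s4:8  s5:8  s6:8  s7:0 — peak 8.

8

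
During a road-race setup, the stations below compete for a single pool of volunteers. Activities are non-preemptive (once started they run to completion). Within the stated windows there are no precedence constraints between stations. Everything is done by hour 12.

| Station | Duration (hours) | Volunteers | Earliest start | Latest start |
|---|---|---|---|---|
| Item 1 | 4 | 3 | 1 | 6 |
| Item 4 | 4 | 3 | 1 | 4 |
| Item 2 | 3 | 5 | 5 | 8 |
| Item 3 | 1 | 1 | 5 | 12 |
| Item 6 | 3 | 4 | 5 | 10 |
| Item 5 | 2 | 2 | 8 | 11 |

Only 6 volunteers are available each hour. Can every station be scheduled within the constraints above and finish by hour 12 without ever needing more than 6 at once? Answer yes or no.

Schedule Item 1@1, Item 4@1, Item 2@5, Item 3@5, Item 6@8, Item 5@8: h1:6  h2:6  h3:6  h4:6  h5:6  h6:5  h7:5  h8:6  h9:6  h10:4  h11:0  h12:0 — peak 6 ≤ 6.

yes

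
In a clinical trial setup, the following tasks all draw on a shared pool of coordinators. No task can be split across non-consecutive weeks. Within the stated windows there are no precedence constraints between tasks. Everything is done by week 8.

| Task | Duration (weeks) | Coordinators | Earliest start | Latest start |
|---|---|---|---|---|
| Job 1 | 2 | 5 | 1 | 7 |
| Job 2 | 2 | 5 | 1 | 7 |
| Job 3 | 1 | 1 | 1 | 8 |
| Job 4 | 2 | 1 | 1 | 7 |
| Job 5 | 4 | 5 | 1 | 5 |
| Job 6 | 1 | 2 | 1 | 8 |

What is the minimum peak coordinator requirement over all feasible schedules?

Early-start (Job 1@1, Job 2@1, Job 3@1, Job 4@1, Job 5@1, Job 6@1) gives peak 19: w1:19  w2:16  w3:5  w4:5  w5:0  w6:0  w7:0  w8:0.
Shift Job 2→3, Job 5→5, Job 6→3.
Schedule Job 1@1, Job 2@3, Job 3@1, Job 4@1, Job 5@5, Job 6@3: w1:7  w2:6  w3:7  w4:5  w5:5  w6:5  w7:5  w8:5 — peak 7.

7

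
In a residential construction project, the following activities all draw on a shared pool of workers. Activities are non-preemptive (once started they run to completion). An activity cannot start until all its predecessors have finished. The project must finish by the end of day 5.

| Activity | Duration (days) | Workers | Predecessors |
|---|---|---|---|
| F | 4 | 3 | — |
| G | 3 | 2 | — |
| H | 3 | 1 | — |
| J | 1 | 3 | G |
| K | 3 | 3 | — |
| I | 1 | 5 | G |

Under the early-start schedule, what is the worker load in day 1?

At early start, day 1 has: F, G, H, K.
Demand: 3 + 2 + 1 + 3 = 9.

9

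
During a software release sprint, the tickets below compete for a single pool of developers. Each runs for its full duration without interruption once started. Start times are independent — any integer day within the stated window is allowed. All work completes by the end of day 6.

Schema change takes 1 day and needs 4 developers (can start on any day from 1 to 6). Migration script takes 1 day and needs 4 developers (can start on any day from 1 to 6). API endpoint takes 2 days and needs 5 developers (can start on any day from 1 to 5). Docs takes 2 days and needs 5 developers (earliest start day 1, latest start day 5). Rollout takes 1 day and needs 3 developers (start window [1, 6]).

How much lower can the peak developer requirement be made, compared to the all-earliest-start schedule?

Early-start peak: d1:21  d2:10  d3:0  d4:0  d5:0  d6:0 ⇒ 21.
Leveled (Schema change@1, Migration script@2, API endpoint@3, Docs@5, Rollout@1): d1:7  d2:4  d3:5  d4:5  d5:5  d6:5 ⇒ 7.
Reduction 21 − 7 = 14.

14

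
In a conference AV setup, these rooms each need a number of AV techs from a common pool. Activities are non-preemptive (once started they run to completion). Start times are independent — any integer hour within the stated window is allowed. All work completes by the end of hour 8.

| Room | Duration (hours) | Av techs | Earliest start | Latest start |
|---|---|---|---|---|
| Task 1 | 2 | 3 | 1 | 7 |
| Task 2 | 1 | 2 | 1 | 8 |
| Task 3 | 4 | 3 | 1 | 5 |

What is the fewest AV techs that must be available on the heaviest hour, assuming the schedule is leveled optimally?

3

Early-start (Task 1@1, Task 2@1, Task 3@1) gives peak 8: h1:8  h2:6  h3:3  h4:3  h5:0  h6:0  h7:0  h8:0.
Shift Task 2→3, Task 3→4.
Schedule Task 1@1, Task 2@3, Task 3@4: h1:3  h2:3  h3:2  h4:3  h5:3  h6:3  h7:3  h8:0 — peak 3.
Total AV tech-hours = 20 over 8 hours ⇒ peak ≥ ⌈20/8⌉ = 3, so 3 is optimal.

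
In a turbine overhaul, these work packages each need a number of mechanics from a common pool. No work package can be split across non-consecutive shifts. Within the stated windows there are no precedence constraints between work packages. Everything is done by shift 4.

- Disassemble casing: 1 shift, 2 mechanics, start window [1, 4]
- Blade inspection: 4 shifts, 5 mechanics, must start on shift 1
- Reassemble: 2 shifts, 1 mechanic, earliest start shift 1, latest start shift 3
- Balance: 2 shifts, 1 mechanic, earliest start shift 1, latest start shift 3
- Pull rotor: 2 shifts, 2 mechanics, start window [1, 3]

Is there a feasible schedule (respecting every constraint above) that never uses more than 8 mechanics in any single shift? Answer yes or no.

yes

Schedule Disassemble casing@1, Blade inspection@1, Reassemble@1, Balance@2, Pull rotor@3: s1:8  s2:7  s3:8  s4:7 — peak 8 ≤ 8.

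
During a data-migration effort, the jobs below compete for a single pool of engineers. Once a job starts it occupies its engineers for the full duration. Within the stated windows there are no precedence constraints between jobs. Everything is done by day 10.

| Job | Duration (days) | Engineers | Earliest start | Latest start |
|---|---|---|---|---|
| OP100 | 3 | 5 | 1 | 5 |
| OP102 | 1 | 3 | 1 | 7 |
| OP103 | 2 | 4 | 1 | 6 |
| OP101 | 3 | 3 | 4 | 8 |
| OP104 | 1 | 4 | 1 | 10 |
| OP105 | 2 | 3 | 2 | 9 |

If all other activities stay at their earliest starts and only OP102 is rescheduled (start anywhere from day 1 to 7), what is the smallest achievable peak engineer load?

13

OP102@1: d1:16  d2:12  d3:8  d4:3  d5:3  d6:3  d7:0  d8:0  d9:0  d10:0 → peak 16
OP102@2: d1:13  d2:15  d3:8  d4:3  d5:3  d6:3  d7:0  d8:0  d9:0  d10:0 → peak 15
OP102@3: d1:13  d2:12  d3:11  d4:3  d5:3  d6:3  d7:0  d8:0  d9:0  d10:0 → peak 13
OP102@4: d1:13  d2:12  d3:8  d4:6  d5:3  d6:3  d7:0  d8:0  d9:0  d10:0 → peak 13
OP102@5: d1:13  d2:12  d3:8  d4:3  d5:6  d6:3  d7:0  d8:0  d9:0  d10:0 → peak 13
OP102@6: d1:13  d2:12  d3:8  d4:3  d5:3  d6:6  d7:0  d8:0  d9:0  d10:0 → peak 13
OP102@7: d1:13  d2:12  d3:8  d4:3  d5:3  d6:3  d7:3  d8:0  d9:0  d10:0 → peak 13
Best is OP102@3, peak 13.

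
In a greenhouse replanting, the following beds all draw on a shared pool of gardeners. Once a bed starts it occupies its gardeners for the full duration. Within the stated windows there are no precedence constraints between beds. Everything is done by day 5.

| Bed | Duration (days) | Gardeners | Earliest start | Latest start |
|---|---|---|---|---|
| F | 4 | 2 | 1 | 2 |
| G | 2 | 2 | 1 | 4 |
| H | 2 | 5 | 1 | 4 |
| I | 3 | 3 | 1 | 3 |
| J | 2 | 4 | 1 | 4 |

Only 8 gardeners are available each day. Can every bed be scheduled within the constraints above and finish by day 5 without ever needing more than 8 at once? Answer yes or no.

no

The minimum achievable peak is 9; 8 < 9, so no feasible schedule stays within the cap.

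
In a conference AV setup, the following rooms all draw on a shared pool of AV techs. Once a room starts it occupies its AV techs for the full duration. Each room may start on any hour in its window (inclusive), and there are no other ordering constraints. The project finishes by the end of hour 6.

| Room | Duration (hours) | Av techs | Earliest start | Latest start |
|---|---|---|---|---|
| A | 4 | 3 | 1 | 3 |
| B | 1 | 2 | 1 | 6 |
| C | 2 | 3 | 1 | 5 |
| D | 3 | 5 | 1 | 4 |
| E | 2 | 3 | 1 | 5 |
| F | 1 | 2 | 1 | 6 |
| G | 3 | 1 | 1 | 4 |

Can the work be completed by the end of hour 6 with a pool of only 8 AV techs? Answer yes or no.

yes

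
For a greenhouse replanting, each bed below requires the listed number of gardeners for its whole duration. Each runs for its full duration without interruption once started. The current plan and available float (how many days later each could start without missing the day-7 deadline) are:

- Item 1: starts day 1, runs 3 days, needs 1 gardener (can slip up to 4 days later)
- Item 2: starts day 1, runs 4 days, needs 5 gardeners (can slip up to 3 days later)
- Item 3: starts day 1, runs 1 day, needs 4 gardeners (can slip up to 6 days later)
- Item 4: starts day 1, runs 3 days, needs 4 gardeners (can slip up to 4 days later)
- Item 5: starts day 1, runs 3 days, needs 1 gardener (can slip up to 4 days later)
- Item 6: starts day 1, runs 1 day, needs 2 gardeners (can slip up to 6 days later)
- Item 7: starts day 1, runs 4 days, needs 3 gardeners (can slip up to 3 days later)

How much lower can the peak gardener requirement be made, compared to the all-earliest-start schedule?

11

Early-start peak: d1:20  d2:14  d3:14  d4:8  d5:0  d6:0  d7:0 ⇒ 20.
Leveled (Item 1@1, Item 2@1, Item 3@5, Item 4@5, Item 5@4, Item 6@6, Item 7@1): d1:9  d2:9  d3:9  d4:9  d5:9  d6:7  d7:4 ⇒ 9.
Reduction 20 − 9 = 11.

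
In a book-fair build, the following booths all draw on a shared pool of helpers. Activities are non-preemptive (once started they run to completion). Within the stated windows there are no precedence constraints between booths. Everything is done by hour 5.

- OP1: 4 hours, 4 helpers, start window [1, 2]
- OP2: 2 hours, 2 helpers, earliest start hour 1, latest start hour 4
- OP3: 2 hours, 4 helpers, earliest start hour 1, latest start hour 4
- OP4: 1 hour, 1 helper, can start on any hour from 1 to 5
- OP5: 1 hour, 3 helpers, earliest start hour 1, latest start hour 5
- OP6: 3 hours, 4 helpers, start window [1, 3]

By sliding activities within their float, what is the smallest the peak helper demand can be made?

10

Early-start (OP1@1, OP2@1, OP3@1, OP4@1, OP5@1, OP6@1) gives peak 18: h1:18  h2:14  h3:8  h4:4  h5:0.
Shift OP4→3, OP5→5, OP6→3.
Schedule OP1@1, OP2@1, OP3@1, OP4@3, OP5@5, OP6@3: h1:10  h2:10  h3:9  h4:8  h5:7 — peak 10.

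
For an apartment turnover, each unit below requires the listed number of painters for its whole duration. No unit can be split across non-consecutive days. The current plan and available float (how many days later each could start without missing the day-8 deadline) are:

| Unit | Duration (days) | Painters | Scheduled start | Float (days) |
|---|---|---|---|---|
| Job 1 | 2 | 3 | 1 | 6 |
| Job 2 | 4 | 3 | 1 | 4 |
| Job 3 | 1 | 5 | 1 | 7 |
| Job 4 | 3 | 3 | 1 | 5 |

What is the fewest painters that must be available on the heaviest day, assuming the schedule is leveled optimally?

Early-start (Job 1@1, Job 2@1, Job 3@1, Job 4@1) gives peak 14: d1:14  d2:9  d3:6  d4:3  d5:0  d6:0  d7:0  d8:0.
Shift Job 3→5, Job 4→6.
Schedule Job 1@1, Job 2@1, Job 3@5, Job 4@6: d1:6  d2:6  d3:3  d4:3  d5:5  d6:3  d7:3  d8:3 — peak 6.

6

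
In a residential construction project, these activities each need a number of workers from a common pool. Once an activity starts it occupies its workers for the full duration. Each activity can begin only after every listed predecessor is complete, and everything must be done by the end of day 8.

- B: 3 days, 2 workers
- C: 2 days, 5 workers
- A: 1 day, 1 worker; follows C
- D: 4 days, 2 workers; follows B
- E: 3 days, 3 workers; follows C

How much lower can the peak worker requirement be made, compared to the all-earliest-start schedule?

0

Early-start peak: d1:7  d2:7  d3:6  d4:5  d5:5  d6:2  d7:2  d8:0 ⇒ 7.
Leveled (B@1, C@1, A@3, D@4, E@3): d1:7  d2:7  d3:6  d4:5  d5:5  d6:2  d7:2  d8:0 ⇒ 7.
Reduction 7 − 7 = 0.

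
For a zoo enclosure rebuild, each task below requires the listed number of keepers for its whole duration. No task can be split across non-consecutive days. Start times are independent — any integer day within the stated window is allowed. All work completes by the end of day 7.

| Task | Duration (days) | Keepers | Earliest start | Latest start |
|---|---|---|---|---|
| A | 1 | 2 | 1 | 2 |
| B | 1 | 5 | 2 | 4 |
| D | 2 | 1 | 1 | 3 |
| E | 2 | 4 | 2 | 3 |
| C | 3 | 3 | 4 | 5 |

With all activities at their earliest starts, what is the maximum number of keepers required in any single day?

Early-start schedule: A@1, B@2, D@1, E@2, C@4.
Load per day: day 1: 3, day 2: 10, day 3: 4, day 4: 3, day 5: 3, day 6: 3, day 7: 0.
Peak is 10.

10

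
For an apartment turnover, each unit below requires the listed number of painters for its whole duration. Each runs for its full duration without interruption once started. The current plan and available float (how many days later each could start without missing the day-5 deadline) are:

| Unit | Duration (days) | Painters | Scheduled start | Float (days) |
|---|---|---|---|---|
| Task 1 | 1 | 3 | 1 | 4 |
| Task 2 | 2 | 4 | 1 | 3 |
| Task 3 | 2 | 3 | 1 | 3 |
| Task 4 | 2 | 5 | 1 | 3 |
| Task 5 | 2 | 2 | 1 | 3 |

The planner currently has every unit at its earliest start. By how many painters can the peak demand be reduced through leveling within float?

10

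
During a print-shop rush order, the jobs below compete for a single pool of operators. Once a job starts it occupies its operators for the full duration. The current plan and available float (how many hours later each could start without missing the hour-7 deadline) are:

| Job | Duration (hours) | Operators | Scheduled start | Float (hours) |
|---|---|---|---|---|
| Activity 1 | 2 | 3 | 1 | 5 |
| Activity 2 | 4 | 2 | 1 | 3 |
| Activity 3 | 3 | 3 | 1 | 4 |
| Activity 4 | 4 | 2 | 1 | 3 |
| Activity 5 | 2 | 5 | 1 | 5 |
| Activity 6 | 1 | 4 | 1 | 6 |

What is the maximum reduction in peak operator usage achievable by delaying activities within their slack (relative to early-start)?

12

Early-start peak: h1:19  h2:15  h3:7  h4:4  h5:0  h6:0  h7:0 ⇒ 19.
Leveled (Activity 1@1, Activity 2@1, Activity 3@3, Activity 4@1, Activity 5@6, Activity 6@5): h1:7  h2:7  h3:7  h4:7  h5:7  h6:5  h7:5 ⇒ 7.
Reduction 19 − 7 = 12.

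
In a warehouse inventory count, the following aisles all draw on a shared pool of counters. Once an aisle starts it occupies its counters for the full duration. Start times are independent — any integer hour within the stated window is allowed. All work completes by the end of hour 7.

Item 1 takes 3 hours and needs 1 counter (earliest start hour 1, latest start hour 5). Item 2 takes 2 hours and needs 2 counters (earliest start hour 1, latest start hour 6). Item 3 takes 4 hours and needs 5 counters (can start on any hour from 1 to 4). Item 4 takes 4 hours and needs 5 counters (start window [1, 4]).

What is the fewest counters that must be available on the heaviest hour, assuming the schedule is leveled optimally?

10

Early-start (Item 1@1, Item 2@1, Item 3@1, Item 4@1) gives peak 13: h1:13  h2:13  h3:11  h4:10  h5:0  h6:0  h7:0.
Shift Item 4→4.
Schedule Item 1@1, Item 2@1, Item 3@1, Item 4@4: h1:8  h2:8  h3:6  h4:10  h5:5  h6:5  h7:5 — peak 10.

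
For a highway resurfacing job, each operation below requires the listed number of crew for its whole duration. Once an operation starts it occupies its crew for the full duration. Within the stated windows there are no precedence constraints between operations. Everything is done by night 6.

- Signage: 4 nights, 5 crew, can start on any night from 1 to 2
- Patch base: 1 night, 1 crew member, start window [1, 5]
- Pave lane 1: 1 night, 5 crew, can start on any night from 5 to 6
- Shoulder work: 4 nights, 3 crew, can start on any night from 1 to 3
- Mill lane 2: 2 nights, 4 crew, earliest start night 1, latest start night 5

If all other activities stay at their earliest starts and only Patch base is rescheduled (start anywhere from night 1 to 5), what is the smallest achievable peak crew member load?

12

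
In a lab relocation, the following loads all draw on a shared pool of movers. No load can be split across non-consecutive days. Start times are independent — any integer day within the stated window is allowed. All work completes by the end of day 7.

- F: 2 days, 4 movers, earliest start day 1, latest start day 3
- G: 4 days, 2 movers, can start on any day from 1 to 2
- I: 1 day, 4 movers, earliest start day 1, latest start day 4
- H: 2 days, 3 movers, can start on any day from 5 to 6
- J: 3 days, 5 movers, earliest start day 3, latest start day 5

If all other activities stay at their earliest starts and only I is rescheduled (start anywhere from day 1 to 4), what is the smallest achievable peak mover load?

I@1: d1:10  d2:6  d3:7  d4:7  d5:8  d6:3  d7:0 → peak 10
I@2: d1:6  d2:10  d3:7  d4:7  d5:8  d6:3  d7:0 → peak 10
I@3: d1:6  d2:6  d3:11  d4:7  d5:8  d6:3  d7:0 → peak 11
I@4: d1:6  d2:6  d3:7  d4:11  d5:8  d6:3  d7:0 → peak 11
Best is I@1, peak 10.

10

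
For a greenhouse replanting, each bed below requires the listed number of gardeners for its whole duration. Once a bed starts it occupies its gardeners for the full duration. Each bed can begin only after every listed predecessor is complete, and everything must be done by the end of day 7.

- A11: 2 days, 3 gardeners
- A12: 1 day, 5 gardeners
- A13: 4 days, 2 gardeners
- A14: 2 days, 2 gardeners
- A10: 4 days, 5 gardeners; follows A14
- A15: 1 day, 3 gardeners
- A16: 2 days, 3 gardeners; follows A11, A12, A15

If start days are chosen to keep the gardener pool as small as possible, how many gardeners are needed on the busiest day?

Early-start (A11@1, A12@1, A13@1, A14@1, A10@3, A15@1, A16@3) gives peak 15: d1:15  d2:7  d3:10  d4:10  d5:5  d6:5  d7:0.
Shift A13→2, A14→2, A10→4, A15→3, A16→6.
Schedule A11@1, A12@1, A13@2, A14@2, A10@4, A15@3, A16@6: d1:8  d2:7  d3:7  d4:7  d5:7  d6:8  d7:8 — peak 8.
Total gardener-days = 52 over 7 days ⇒ peak ≥ ⌈52/7⌉ = 8, so 8 is optimal.

8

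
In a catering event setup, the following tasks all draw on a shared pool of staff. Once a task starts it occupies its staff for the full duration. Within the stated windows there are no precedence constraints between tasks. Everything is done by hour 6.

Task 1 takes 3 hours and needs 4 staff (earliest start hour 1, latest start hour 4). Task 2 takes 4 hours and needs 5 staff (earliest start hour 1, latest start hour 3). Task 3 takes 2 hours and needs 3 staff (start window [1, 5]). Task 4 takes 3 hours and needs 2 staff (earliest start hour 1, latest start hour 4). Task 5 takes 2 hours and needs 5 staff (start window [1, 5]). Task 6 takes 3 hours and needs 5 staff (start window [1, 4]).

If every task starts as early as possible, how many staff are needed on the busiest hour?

Early-start schedule: Task 1@1, Task 2@1, Task 3@1, Task 4@1, Task 5@1, Task 6@1.
Load per hour: hour 1: 24, hour 2: 24, hour 3: 16, hour 4: 5, hour 5: 0, hour 6: 0.
Peak is 24.

24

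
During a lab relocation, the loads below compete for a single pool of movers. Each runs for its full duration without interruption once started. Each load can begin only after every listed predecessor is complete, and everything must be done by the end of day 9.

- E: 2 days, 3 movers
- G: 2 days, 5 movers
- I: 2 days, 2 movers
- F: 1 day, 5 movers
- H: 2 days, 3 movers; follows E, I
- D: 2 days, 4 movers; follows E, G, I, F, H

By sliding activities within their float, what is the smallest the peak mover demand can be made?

Early-start (E@1, G@1, I@1, F@1, H@3, D@5) gives peak 15: d1:15  d2:10  d3:3  d4:3  d5:4  d6:4  d7:0  d8:0  d9:0.
Shift G→3, F→5, H→6, D→8.
Schedule E@1, G@3, I@1, F@5, H@6, D@8: d1:5  d2:5  d3:5  d4:5  d5:5  d6:3  d7:3  d8:4  d9:4 — peak 5.
Total mover-days = 39 over 9 days ⇒ peak ≥ ⌈39/9⌉ = 5, so 5 is optimal.

5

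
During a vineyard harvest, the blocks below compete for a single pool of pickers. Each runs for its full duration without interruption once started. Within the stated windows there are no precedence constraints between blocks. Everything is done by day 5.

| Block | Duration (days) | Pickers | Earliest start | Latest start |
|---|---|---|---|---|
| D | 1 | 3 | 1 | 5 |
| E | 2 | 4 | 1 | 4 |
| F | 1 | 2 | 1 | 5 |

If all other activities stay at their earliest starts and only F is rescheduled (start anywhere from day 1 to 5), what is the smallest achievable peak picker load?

7

F@1: d1:9  d2:4  d3:0  d4:0  d5:0 → peak 9
F@2: d1:7  d2:6  d3:0  d4:0  d5:0 → peak 7
F@3: d1:7  d2:4  d3:2  d4:0  d5:0 → peak 7
F@4: d1:7  d2:4  d3:0  d4:2  d5:0 → peak 7
F@5: d1:7  d2:4  d3:0  d4:0  d5:2 → peak 7
Best is F@2, peak 7.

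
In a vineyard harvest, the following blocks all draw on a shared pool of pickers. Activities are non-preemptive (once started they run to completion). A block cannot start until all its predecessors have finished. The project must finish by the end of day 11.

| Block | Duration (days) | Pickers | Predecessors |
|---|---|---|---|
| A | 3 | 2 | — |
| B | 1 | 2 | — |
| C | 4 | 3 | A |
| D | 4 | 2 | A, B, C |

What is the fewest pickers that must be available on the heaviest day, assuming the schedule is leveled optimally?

4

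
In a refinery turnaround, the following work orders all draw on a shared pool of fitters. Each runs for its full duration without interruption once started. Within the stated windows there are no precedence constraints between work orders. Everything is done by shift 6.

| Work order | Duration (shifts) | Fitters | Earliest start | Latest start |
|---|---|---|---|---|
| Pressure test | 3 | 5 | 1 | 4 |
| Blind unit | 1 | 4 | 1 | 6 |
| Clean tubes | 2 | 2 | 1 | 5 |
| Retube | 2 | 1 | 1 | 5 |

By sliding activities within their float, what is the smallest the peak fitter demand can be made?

5

Early-start (Pressure test@1, Blind unit@1, Clean tubes@1, Retube@1) gives peak 12: s1:12  s2:8  s3:5  s4:0  s5:0  s6:0.
Shift Blind unit→4, Clean tubes→5, Retube→4.
Schedule Pressure test@1, Blind unit@4, Clean tubes@5, Retube@4: s1:5  s2:5  s3:5  s4:5  s5:3  s6:2 — peak 5.
Total fitter-shifts = 25 over 6 shifts ⇒ peak ≥ ⌈25/6⌉ = 5, so 5 is optimal.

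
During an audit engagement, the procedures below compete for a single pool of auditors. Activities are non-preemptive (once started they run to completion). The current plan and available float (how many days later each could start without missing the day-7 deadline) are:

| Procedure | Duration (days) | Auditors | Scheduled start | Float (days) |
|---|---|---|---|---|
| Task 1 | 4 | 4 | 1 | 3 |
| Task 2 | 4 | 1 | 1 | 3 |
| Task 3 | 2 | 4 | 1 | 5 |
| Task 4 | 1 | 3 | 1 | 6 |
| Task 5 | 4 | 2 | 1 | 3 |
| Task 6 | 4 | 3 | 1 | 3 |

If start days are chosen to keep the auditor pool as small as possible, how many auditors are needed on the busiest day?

10

Early-start (Task 1@1, Task 2@1, Task 3@1, Task 4@1, Task 5@1, Task 6@1) gives peak 17: d1:17  d2:14  d3:10  d4:10  d5:0  d6:0  d7:0.
Shift Task 4→3, Task 5→3, Task 6→4.
Schedule Task 1@1, Task 2@1, Task 3@1, Task 4@3, Task 5@3, Task 6@4: d1:9  d2:9  d3:10  d4:10  d5:5  d6:5  d7:3 — peak 10.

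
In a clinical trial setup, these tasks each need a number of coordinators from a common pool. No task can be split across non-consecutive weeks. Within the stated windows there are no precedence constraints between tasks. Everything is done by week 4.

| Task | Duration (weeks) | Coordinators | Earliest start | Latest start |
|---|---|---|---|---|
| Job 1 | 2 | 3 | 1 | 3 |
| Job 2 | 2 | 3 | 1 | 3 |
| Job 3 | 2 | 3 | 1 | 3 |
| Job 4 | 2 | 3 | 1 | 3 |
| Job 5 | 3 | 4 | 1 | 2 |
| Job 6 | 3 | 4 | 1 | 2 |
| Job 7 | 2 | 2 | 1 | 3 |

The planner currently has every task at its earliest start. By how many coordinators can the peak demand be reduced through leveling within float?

6

Early-start peak: w1:22  w2:22  w3:8  w4:0 ⇒ 22.
Leveled (Job 1@1, Job 2@1, Job 3@3, Job 4@3, Job 5@1, Job 6@1, Job 7@1): w1:16  w2:16  w3:14  w4:6 ⇒ 16.
Reduction 22 − 16 = 6.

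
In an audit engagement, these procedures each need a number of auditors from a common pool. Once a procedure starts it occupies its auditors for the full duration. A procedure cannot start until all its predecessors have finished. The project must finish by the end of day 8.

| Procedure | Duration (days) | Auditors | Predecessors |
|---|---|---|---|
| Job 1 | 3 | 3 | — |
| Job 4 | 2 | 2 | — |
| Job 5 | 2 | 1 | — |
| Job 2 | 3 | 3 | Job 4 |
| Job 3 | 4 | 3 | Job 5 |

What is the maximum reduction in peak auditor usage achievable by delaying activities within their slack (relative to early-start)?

3

Early-start peak: d1:6  d2:6  d3:9  d4:6  d5:6  d6:3  d7:0  d8:0 ⇒ 9.
Leveled (Job 1@1, Job 4@1, Job 5@1, Job 2@3, Job 3@4): d1:6  d2:6  d3:6  d4:6  d5:6  d6:3  d7:3  d8:0 ⇒ 6.
Reduction 9 − 6 = 3.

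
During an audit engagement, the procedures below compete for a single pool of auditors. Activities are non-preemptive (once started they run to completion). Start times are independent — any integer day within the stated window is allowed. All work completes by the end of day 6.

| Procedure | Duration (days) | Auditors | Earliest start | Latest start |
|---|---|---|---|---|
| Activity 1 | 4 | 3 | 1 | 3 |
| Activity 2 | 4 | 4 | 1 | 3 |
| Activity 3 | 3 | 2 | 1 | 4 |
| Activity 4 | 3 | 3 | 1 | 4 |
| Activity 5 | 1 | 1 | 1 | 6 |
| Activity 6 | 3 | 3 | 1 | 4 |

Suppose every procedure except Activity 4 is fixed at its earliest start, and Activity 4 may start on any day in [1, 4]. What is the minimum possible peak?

13

Activity 4@1: d1:16  d2:15  d3:15  d4:7  d5:0  d6:0 → peak 16
Activity 4@2: d1:13  d2:15  d3:15  d4:10  d5:0  d6:0 → peak 15
Activity 4@3: d1:13  d2:12  d3:15  d4:10  d5:3  d6:0 → peak 15
Activity 4@4: d1:13  d2:12  d3:12  d4:10  d5:3  d6:3 → peak 13
Best is Activity 4@4, peak 13.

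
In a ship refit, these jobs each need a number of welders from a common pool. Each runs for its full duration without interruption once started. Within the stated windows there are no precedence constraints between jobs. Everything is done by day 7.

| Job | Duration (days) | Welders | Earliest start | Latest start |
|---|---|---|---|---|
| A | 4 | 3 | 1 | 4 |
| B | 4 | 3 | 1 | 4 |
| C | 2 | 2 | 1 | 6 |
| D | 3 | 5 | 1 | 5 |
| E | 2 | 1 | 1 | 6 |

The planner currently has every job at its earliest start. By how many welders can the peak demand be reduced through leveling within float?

Early-start peak: d1:14  d2:14  d3:11  d4:6  d5:0  d6:0  d7:0 ⇒ 14.
Leveled (A@1, B@1, C@5, D@5, E@1): d1:7  d2:7  d3:6  d4:6  d5:7  d6:7  d7:5 ⇒ 7.
Reduction 14 − 7 = 7.

7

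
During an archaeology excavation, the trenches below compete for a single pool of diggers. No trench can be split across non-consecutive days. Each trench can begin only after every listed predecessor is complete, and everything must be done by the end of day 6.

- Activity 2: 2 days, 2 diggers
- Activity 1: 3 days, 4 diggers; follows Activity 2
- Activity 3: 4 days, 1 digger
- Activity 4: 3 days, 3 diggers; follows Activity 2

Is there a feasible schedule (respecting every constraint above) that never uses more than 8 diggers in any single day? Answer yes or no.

yes

Schedule Activity 2@1, Activity 1@3, Activity 3@1, Activity 4@3: d1:3  d2:3  d3:8  d4:8  d5:7  d6:0 — peak 8 ≤ 8.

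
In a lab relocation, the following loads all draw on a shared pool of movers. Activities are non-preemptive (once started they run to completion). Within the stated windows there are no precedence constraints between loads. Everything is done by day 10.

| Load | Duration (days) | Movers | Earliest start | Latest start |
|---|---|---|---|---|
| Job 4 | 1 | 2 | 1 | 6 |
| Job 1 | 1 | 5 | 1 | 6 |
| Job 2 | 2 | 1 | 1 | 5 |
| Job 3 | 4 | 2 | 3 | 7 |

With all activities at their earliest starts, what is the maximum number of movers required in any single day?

8

Early-start schedule: Job 4@1, Job 1@1, Job 2@1, Job 3@3.
Load per day: day 1: 8, day 2: 1, day 3: 2, day 4: 2, day 5: 2, day 6: 2, day 7: 0, day 8: 0, day 9: 0, day 10: 0.
Peak is 8.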